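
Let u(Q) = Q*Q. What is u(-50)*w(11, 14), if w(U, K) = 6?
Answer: 15000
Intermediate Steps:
u(Q) = Q²
u(-50)*w(11, 14) = (-50)²*6 = 2500*6 = 15000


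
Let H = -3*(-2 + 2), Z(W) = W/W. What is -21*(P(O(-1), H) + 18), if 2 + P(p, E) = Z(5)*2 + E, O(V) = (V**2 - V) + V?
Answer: -378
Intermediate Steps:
Z(W) = 1
O(V) = V**2
H = 0 (H = -3*0 = 0)
P(p, E) = E (P(p, E) = -2 + (1*2 + E) = -2 + (2 + E) = E)
-21*(P(O(-1), H) + 18) = -21*(0 + 18) = -21*18 = -378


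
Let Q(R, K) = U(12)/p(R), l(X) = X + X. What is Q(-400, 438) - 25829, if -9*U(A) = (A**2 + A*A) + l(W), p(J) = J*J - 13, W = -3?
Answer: -12396912763/479961 ≈ -25829.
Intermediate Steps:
p(J) = -13 + J**2 (p(J) = J**2 - 13 = -13 + J**2)
l(X) = 2*X
U(A) = 2/3 - 2*A**2/9 (U(A) = -((A**2 + A*A) + 2*(-3))/9 = -((A**2 + A**2) - 6)/9 = -(2*A**2 - 6)/9 = -(-6 + 2*A**2)/9 = 2/3 - 2*A**2/9)
Q(R, K) = -94/(3*(-13 + R**2)) (Q(R, K) = (2/3 - 2/9*12**2)/(-13 + R**2) = (2/3 - 2/9*144)/(-13 + R**2) = (2/3 - 32)/(-13 + R**2) = -94/(3*(-13 + R**2)))
Q(-400, 438) - 25829 = -94/(-39 + 3*(-400)**2) - 25829 = -94/(-39 + 3*160000) - 25829 = -94/(-39 + 480000) - 25829 = -94/479961 - 25829 = -12396912763/479961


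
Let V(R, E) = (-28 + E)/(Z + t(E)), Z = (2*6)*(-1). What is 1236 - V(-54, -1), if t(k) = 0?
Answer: 14803/12 ≈ 1233.6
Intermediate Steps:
Z = -12 (Z = 12*(-1) = -12)
V(R, E) = 7/3 - E/12 (V(R, E) = (-28 + E)/(-12 + 0) = (-28 + E)/(-12) = (-28 + E)*(-1/12) = 7/3 - E/12)
1236 - V(-54, -1) = 1236 - (7/3 - 1/12*(-1)) = 1236 - (7/3 + 1/12) = 1236 - 1*29/12 = 1236 - 29/12 = 14803/12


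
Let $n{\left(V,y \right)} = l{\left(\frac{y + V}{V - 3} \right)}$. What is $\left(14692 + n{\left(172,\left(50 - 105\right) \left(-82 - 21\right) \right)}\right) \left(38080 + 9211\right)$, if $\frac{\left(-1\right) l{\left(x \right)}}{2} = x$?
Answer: $\frac{8989924518}{13} \approx 6.9153 \cdot 10^{8}$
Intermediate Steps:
$l{\left(x \right)} = - 2 x$
$n{\left(V,y \right)} = - \frac{2 \left(V + y\right)}{-3 + V}$ ($n{\left(V,y \right)} = - 2 \frac{y + V}{V - 3} = - 2 \frac{V + y}{-3 + V} = - \frac{2 \left(V + y\right)}{-3 + V}$)
$\left(14692 + n{\left(172,\left(50 - 105\right) \left(-82 - 21\right) \right)}\right) \left(38080 + 9211\right) = \left(14692 + \frac{2 \left(\left(-1\right) 172 - \left(50 - 105\right) \left(-82 - 21\right)\right)}{-3 + 172}\right) \left(38080 + 9211\right) = \left(14692 + \frac{2 \left(-172 - \left(-55\right) \left(-103\right)\right)}{169}\right) 47291 = \left(14692 + 2 \cdot \frac{1}{169} \left(-172 - 5665\right)\right) 47291 = \left(14692 + 2 \cdot \frac{1}{169} \left(-5837\right)\right) 47291 = \left(14692 - \frac{898}{13}\right) 47291 = \frac{190098}{13} \cdot 47291 = \frac{8989924518}{13}$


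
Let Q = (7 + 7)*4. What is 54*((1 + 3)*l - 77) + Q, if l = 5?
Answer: -3022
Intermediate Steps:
Q = 56 (Q = 14*4 = 56)
54*((1 + 3)*l - 77) + Q = 54*((1 + 3)*5 - 77) + 56 = 54*(4*5 - 77) + 56 = 54*(20 - 77) + 56 = 54*(-57) + 56 = -3078 + 56 = -3022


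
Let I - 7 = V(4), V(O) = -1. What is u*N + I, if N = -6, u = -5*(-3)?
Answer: -84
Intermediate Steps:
u = 15
I = 6 (I = 7 - 1 = 6)
u*N + I = 15*(-6) + 6 = -90 + 6 = -84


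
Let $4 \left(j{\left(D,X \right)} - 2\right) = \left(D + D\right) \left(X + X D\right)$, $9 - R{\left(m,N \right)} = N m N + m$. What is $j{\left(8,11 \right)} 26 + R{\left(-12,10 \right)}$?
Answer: $11569$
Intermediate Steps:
$R{\left(m,N \right)} = 9 - m - m N^{2}$ ($R{\left(m,N \right)} = 9 - \left(N m N + m\right) = 9 - \left(m N^{2} + m\right) = 9 - \left(m + m N^{2}\right) = 9 - m - m N^{2}$)
$j{\left(D,X \right)} = 2 + \frac{D \left(X + D X\right)}{2}$ ($j{\left(D,X \right)} = 2 + \frac{\left(D + D\right) \left(X + X D\right)}{4} = 2 + \frac{2 D \left(X + D X\right)}{4} = 2 + \frac{D \left(X + D X\right)}{2}$)
$j{\left(8,11 \right)} 26 + R{\left(-12,10 \right)} = \left(2 + \frac{1}{2} \cdot 8 \cdot 11 + \frac{1}{2} \cdot 11 \cdot 8^{2}\right) 26 - \left(-21 - 1200\right) = \left(2 + 44 + \frac{1}{2} \cdot 11 \cdot 64\right) 26 + \left(9 + 12 - \left(-12\right) 100\right) = \left(2 + 44 + 352\right) 26 + \left(9 + 12 + 1200\right) = 398 \cdot 26 + 1221 = 10348 + 1221 = 11569$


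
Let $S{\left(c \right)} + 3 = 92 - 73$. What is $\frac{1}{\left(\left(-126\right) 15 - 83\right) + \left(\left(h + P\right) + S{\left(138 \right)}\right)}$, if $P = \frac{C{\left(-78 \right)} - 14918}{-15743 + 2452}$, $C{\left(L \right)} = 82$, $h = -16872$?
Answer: $- \frac{13291}{250241403} \approx -5.3113 \cdot 10^{-5}$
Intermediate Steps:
$S{\left(c \right)} = 16$ ($S{\left(c \right)} = -3 + \left(92 - 73\right) = -3 + 19 = 16$)
$P = \frac{14836}{13291}$ ($P = \frac{82 - 14918}{-15743 + 2452} = - \frac{14836}{-13291} = \left(-14836\right) \left(- \frac{1}{13291}\right) = \frac{14836}{13291} \approx 1.1162$)
$\frac{1}{\left(\left(-126\right) 15 - 83\right) + \left(\left(h + P\right) + S{\left(138 \right)}\right)} = \frac{1}{\left(\left(-126\right) 15 - 83\right) + \left(\left(-16872 + \frac{14836}{13291}\right) + 16\right)} = \frac{1}{\left(-1890 - 83\right) + \left(- \frac{224230916}{13291} + 16\right)} = \frac{1}{-1973 - \frac{224018260}{13291}} = \frac{1}{- \frac{250241403}{13291}} = - \frac{13291}{250241403}$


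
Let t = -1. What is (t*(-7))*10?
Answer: 70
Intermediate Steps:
(t*(-7))*10 = -1*(-7)*10 = 7*10 = 70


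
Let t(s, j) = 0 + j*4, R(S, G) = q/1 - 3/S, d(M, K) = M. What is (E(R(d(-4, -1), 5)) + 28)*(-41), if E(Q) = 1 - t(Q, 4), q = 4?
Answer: -533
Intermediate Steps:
R(S, G) = 4 - 3/S (R(S, G) = 4/1 - 3/S = 4*1 - 3/S = 4 - 3/S)
t(s, j) = 4*j (t(s, j) = 0 + 4*j = 4*j)
E(Q) = -15 (E(Q) = 1 - 4*4 = 1 - 1*16 = 1 - 16 = -15)
(E(R(d(-4, -1), 5)) + 28)*(-41) = (-15 + 28)*(-41) = 13*(-41) = -533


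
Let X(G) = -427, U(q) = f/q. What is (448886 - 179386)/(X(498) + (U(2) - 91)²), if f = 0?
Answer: 1750/51 ≈ 34.314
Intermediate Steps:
U(q) = 0 (U(q) = 0/q = 0)
(448886 - 179386)/(X(498) + (U(2) - 91)²) = (448886 - 179386)/(-427 + (0 - 91)²) = 269500/(-427 + (-91)²) = 269500/(-427 + 8281) = 269500/7854 = 269500*(1/7854) = 1750/51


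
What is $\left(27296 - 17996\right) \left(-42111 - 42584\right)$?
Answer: $-787663500$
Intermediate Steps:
$\left(27296 - 17996\right) \left(-42111 - 42584\right) = \left(27296 - 17996\right) \left(-84695\right) = 9300 \left(-84695\right) = -787663500$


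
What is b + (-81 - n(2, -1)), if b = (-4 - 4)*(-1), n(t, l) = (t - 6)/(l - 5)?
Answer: -221/3 ≈ -73.667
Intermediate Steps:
n(t, l) = (-6 + t)/(-5 + l)
b = 8 (b = -8*(-1) = 8)
b + (-81 - n(2, -1)) = 8 + (-81 - (-6 + 2)/(-5 - 1)) = 8 + (-81 - (-4)/(-6)) = 8 + (-81 - (-1)*(-4)/6) = 8 + (-81 - 1*⅔) = 8 + (-81 - ⅔) = 8 - 245/3 = -221/3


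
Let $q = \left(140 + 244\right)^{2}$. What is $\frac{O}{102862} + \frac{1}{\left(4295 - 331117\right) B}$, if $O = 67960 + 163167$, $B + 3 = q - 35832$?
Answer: $\frac{2107889707455953}{938106543549561} \approx 2.247$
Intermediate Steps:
$q = 147456$ ($q = 384^{2} = 147456$)
$B = 111621$ ($B = -3 + \left(147456 - 35832\right) = -3 + 111624 = 111621$)
$O = 231127$
$\frac{O}{102862} + \frac{1}{\left(4295 - 331117\right) B} = \frac{231127}{102862} + \frac{1}{\left(4295 - 331117\right) 111621} = 231127 \cdot \frac{1}{102862} + \frac{1}{4295 - 331117} \cdot \frac{1}{111621} = \frac{231127}{102862} + \frac{1}{-326822} \cdot \frac{1}{111621} = \frac{231127}{102862} - \frac{1}{36480198462} = \frac{2107889707455953}{938106543549561}$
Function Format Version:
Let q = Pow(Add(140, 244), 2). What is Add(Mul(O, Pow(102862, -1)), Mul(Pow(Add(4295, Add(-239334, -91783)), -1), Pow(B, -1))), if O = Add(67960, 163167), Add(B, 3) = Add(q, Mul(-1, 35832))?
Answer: Rational(2107889707455953, 938106543549561) ≈ 2.2470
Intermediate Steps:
q = 147456 (q = Pow(384, 2) = 147456)
B = 111621 (B = Add(-3, Add(147456, Mul(-1, 35832))) = Add(-3, Add(147456, -35832)) = Add(-3, 111624) = 111621)
O = 231127
Add(Mul(O, Pow(102862, -1)), Mul(Pow(Add(4295, Add(-239334, -91783)), -1), Pow(B, -1))) = Add(Mul(231127, Pow(102862, -1)), Mul(Pow(Add(4295, Add(-239334, -91783)), -1), Pow(111621, -1))) = Add(Mul(231127, Rational(1, 102862)), Mul(Pow(Add(4295, -331117), -1), Rational(1, 111621))) = Add(Rational(231127, 102862), Mul(Pow(-326822, -1), Rational(1, 111621))) = Add(Rational(231127, 102862), Mul(Rational(-1, 326822), Rational(1, 111621))) = Add(Rational(231127, 102862), Rational(-1, 36480198462)) = Rational(2107889707455953, 938106543549561)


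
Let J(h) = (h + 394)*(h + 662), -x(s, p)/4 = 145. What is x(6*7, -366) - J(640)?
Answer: -1346848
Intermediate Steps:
x(s, p) = -580 (x(s, p) = -4*145 = -580)
J(h) = (394 + h)*(662 + h)
x(6*7, -366) - J(640) = -580 - (260828 + 640² + 1056*640) = -580 - (260828 + 409600 + 675840) = -580 - 1*1346268 = -580 - 1346268 = -1346848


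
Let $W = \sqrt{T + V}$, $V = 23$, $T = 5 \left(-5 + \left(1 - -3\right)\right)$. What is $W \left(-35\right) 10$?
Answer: $- 1050 \sqrt{2} \approx -1484.9$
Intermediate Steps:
$T = -5$ ($T = 5 \left(-5 + \left(1 + 3\right)\right) = 5 \left(-5 + 4\right) = 5 \left(-1\right) = -5$)
$W = 3 \sqrt{2}$ ($W = \sqrt{-5 + 23} = \sqrt{18} = 3 \sqrt{2} \approx 4.2426$)
$W \left(-35\right) 10 = 3 \sqrt{2} \left(-35\right) 10 = - 105 \sqrt{2} \cdot 10 = - 1050 \sqrt{2}$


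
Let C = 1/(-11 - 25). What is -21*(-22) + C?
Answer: 16631/36 ≈ 461.97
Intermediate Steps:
C = -1/36 (C = 1/(-36) = -1/36 ≈ -0.027778)
-21*(-22) + C = -21*(-22) - 1/36 = 462 - 1/36 = 16631/36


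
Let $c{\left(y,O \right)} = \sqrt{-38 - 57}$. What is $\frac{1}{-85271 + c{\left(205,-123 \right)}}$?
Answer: $- \frac{85271}{7271143536} - \frac{i \sqrt{95}}{7271143536} \approx -1.1727 \cdot 10^{-5} - 1.3405 \cdot 10^{-9} i$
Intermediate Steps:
$c{\left(y,O \right)} = i \sqrt{95}$ ($c{\left(y,O \right)} = \sqrt{-95} = i \sqrt{95}$)
$\frac{1}{-85271 + c{\left(205,-123 \right)}} = \frac{1}{-85271 + i \sqrt{95}}$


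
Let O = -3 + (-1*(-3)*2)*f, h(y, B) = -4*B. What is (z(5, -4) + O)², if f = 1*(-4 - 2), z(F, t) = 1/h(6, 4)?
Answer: 390625/256 ≈ 1525.9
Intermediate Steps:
z(F, t) = -1/16 (z(F, t) = 1/(-4*4) = 1/(-16) = -1/16)
f = -6 (f = 1*(-6) = -6)
O = -39 (O = -3 + (-1*(-3)*2)*(-6) = -3 + (3*2)*(-6) = -3 + 6*(-6) = -3 - 36 = -39)
(z(5, -4) + O)² = (-1/16 - 39)² = (-625/16)² = 390625/256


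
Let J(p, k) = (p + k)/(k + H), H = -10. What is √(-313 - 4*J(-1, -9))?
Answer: I*√113753/19 ≈ 17.751*I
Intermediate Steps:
J(p, k) = (k + p)/(-10 + k) (J(p, k) = (p + k)/(k - 10) = (k + p)/(-10 + k))
√(-313 - 4*J(-1, -9)) = √(-313 - 4*(-9 - 1)/(-10 - 9)) = √(-313 - 4*(-10)/(-19)) = √(-313 - (-4)*(-10)/19) = √(-313 - 4*10/19) = √(-313 - 40/19) = √(-5987/19) = I*√113753/19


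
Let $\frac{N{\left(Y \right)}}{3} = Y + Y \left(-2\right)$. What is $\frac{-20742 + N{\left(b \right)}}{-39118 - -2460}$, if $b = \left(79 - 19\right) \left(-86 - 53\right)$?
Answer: $- \frac{2139}{18329} \approx -0.1167$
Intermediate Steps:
$b = -8340$ ($b = 60 \left(-139\right) = -8340$)
$N{\left(Y \right)} = - 3 Y$ ($N{\left(Y \right)} = 3 \left(Y + Y \left(-2\right)\right) = 3 \left(Y - 2 Y\right) = 3 \left(- Y\right) = - 3 Y$)
$\frac{-20742 + N{\left(b \right)}}{-39118 - -2460} = \frac{-20742 - -25020}{-39118 - -2460} = \frac{-20742 + 25020}{-39118 + 2460} = \frac{4278}{-36658} = 4278 \left(- \frac{1}{36658}\right) = - \frac{2139}{18329}$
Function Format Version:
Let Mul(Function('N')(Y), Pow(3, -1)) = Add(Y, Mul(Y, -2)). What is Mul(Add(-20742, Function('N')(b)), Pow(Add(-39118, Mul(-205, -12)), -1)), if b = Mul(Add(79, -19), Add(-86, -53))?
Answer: Rational(-2139, 18329) ≈ -0.11670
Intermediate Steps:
b = -8340 (b = Mul(60, -139) = -8340)
Function('N')(Y) = Mul(-3, Y) (Function('N')(Y) = Mul(3, Add(Y, Mul(Y, -2))) = Mul(3, Add(Y, Mul(-2, Y))) = Mul(3, Mul(-1, Y)) = Mul(-3, Y))
Mul(Add(-20742, Function('N')(b)), Pow(Add(-39118, Mul(-205, -12)), -1)) = Mul(Add(-20742, Mul(-3, -8340)), Pow(Add(-39118, Mul(-205, -12)), -1)) = Mul(Add(-20742, 25020), Pow(Add(-39118, 2460), -1)) = Mul(4278, Pow(-36658, -1)) = Mul(4278, Rational(-1, 36658)) = Rational(-2139, 18329)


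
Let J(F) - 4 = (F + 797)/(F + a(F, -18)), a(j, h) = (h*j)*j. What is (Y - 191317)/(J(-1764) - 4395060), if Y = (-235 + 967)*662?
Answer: -16426556837964/246177160027385 ≈ -0.066727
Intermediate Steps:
a(j, h) = h*j**2
Y = 484584 (Y = 732*662 = 484584)
J(F) = 4 + (797 + F)/(F - 18*F**2) (J(F) = 4 + (F + 797)/(F - 18*F**2) = 4 + (797 + F)/(F - 18*F**2))
(Y - 191317)/(J(-1764) - 4395060) = (484584 - 191317)/((-797 - 5*(-1764) + 72*(-1764)**2)/((-1764)*(-1 + 18*(-1764))) - 4395060) = 293267/(-(-797 + 8820 + 72*3111696)/(1764*(-1 - 31752)) - 4395060) = 293267/(-1/1764*(-797 + 8820 + 224042112)/(-31753) - 4395060) = 293267/(-1/1764*(-1/31753)*224050135 - 4395060) = 293267/(224050135/56012292 - 4395060) = 293267/(-246177160027385/56012292) = 293267*(-56012292/246177160027385) = -16426556837964/246177160027385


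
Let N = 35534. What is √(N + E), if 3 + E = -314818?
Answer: I*√279287 ≈ 528.48*I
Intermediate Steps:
E = -314821 (E = -3 - 314818 = -314821)
√(N + E) = √(35534 - 314821) = √(-279287) = I*√279287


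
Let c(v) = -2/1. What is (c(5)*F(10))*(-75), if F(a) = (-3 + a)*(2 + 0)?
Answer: 2100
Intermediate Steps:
c(v) = -2 (c(v) = -2*1 = -2)
F(a) = -6 + 2*a (F(a) = (-3 + a)*2 = -6 + 2*a)
(c(5)*F(10))*(-75) = -2*(-6 + 2*10)*(-75) = -2*(-6 + 20)*(-75) = -2*14*(-75) = -28*(-75) = 2100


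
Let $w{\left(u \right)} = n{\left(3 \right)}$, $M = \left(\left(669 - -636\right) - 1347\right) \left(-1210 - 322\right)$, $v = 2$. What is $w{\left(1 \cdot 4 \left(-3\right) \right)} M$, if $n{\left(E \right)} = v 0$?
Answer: $0$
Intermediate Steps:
$M = 64344$ ($M = \left(\left(669 + 636\right) - 1347\right) \left(-1532\right) = \left(1305 - 1347\right) \left(-1532\right) = \left(-42\right) \left(-1532\right) = 64344$)
$n{\left(E \right)} = 0$ ($n{\left(E \right)} = 2 \cdot 0 = 0$)
$w{\left(u \right)} = 0$
$w{\left(1 \cdot 4 \left(-3\right) \right)} M = 0 \cdot 64344 = 0$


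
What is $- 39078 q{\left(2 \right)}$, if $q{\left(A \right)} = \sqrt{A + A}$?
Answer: $-78156$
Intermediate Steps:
$q{\left(A \right)} = \sqrt{2} \sqrt{A}$ ($q{\left(A \right)} = \sqrt{2 A} = \sqrt{2} \sqrt{A}$)
$- 39078 q{\left(2 \right)} = - 39078 \sqrt{2} \sqrt{2} = \left(-39078\right) 2 = -78156$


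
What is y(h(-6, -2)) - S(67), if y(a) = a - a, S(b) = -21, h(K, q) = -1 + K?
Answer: 21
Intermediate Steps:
y(a) = 0
y(h(-6, -2)) - S(67) = 0 - 1*(-21) = 0 + 21 = 21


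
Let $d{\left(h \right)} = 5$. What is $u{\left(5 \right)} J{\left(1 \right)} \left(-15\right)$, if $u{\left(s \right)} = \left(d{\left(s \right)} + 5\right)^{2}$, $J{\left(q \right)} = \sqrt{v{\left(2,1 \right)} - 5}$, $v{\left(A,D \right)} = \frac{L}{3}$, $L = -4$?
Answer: $- 500 i \sqrt{57} \approx - 3774.9 i$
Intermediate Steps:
$v{\left(A,D \right)} = - \frac{4}{3}$
$J{\left(q \right)} = \frac{i \sqrt{57}}{3}$ ($J{\left(q \right)} = \sqrt{- \frac{4}{3} - 5} = \sqrt{- \frac{19}{3}} = \frac{i \sqrt{57}}{3}$)
$u{\left(s \right)} = 100$ ($u{\left(s \right)} = \left(5 + 5\right)^{2} = 10^{2} = 100$)
$u{\left(5 \right)} J{\left(1 \right)} \left(-15\right) = 100 \frac{i \sqrt{57}}{3} \left(-15\right) = \frac{100 i \sqrt{57}}{3} \left(-15\right) = - 500 i \sqrt{57}$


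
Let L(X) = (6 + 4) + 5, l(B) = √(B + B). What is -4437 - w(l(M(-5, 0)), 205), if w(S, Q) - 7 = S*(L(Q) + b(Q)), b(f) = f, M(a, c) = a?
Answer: -4444 - 220*I*√10 ≈ -4444.0 - 695.7*I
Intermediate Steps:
l(B) = √2*√B (l(B) = √(2*B) = √2*√B)
L(X) = 15 (L(X) = 10 + 5 = 15)
w(S, Q) = 7 + S*(15 + Q)
-4437 - w(l(M(-5, 0)), 205) = -4437 - (7 + 15*(√2*√(-5)) + 205*(√2*√(-5))) = -4437 - (7 + 15*(√2*(I*√5)) + 205*(√2*(I*√5))) = -4437 - (7 + 15*(I*√10) + 205*(I*√10)) = -4437 - (7 + 15*I*√10 + 205*I*√10) = -4437 - (7 + 220*I*√10) = -4437 + (-7 - 220*I*√10) = -4444 - 220*I*√10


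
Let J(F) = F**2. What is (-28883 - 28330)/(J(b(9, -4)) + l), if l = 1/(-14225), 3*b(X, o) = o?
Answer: -563438025/17507 ≈ -32184.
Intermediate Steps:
b(X, o) = o/3
l = -1/14225 ≈ -7.0299e-5
(-28883 - 28330)/(J(b(9, -4)) + l) = (-28883 - 28330)/(((1/3)*(-4))**2 - 1/14225) = -57213/((-4/3)**2 - 1/14225) = -57213/(16/9 - 1/14225) = -57213/227591/128025 = -57213*128025/227591 = -563438025/17507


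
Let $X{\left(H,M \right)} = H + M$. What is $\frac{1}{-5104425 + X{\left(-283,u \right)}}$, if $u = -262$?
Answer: $- \frac{1}{5104970} \approx -1.9589 \cdot 10^{-7}$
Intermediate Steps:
$\frac{1}{-5104425 + X{\left(-283,u \right)}} = \frac{1}{-5104425 - 545} = \frac{1}{-5104970} = - \frac{1}{5104970}$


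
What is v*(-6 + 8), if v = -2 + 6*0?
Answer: -4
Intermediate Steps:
v = -2 (v = -2 + 0 = -2)
v*(-6 + 8) = -2*(-6 + 8) = -2*2 = -4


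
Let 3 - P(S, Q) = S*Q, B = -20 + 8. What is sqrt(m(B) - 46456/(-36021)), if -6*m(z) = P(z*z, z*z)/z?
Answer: I*sqrt(661255339402)/48028 ≈ 16.931*I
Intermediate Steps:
B = -12
P(S, Q) = 3 - Q*S (P(S, Q) = 3 - S*Q = 3 - Q*S)
m(z) = -(3 - z**4)/(6*z) (m(z) = -(3 - z*z*z*z)/(6*z) = -(3 - z**2*z**2)/(6*z) = -(3 - z**4)/(6*z))
sqrt(m(B) - 46456/(-36021)) = sqrt((1/6)*(-3 + (-12)**4)/(-12) - 46456/(-36021)) = sqrt((1/6)*(-1/12)*(-3 + 20736) - 46456*(-1)/36021) = sqrt((1/6)*(-1/12)*20733 - 1*(-46456/36021)) = sqrt(-6911/24 + 46456/36021) = sqrt(-27536243/96056) = I*sqrt(661255339402)/48028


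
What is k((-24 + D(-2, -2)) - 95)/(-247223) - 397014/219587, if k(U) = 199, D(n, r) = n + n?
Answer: -98194689935/54286956901 ≈ -1.8088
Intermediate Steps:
D(n, r) = 2*n
k((-24 + D(-2, -2)) - 95)/(-247223) - 397014/219587 = 199/(-247223) - 397014/219587 = 199*(-1/247223) - 397014*1/219587 = -199/247223 - 397014/219587 = -98194689935/54286956901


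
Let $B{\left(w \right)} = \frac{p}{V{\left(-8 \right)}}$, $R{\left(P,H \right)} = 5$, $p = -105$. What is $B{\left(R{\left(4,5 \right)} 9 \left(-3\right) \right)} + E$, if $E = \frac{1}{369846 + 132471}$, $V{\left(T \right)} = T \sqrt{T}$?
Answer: $\frac{1}{502317} - \frac{105 i \sqrt{2}}{32} \approx 1.9908 \cdot 10^{-6} - 4.6404 i$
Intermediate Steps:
$V{\left(T \right)} = T^{\frac{3}{2}}$
$E = \frac{1}{502317} \approx 1.9908 \cdot 10^{-6}$
$B{\left(w \right)} = - \frac{105 i \sqrt{2}}{32}$ ($B{\left(w \right)} = - \frac{105}{\left(-8\right)^{\frac{3}{2}}} = - \frac{105}{\left(-16\right) i \sqrt{2}} = - 105 \frac{i \sqrt{2}}{32} = - \frac{105 i \sqrt{2}}{32}$)
$B{\left(R{\left(4,5 \right)} 9 \left(-3\right) \right)} + E = - \frac{105 i \sqrt{2}}{32} + \frac{1}{502317} = \frac{1}{502317} - \frac{105 i \sqrt{2}}{32}$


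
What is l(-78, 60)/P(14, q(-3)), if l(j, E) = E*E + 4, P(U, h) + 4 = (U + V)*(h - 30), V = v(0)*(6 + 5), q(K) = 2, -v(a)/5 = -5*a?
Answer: -901/99 ≈ -9.1010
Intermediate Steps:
v(a) = 25*a (v(a) = -(-25)*a = 25*a)
V = 0 (V = (25*0)*(6 + 5) = 0*11 = 0)
P(U, h) = -4 + U*(-30 + h) (P(U, h) = -4 + (U + 0)*(h - 30) = -4 + U*(-30 + h))
l(j, E) = 4 + E² (l(j, E) = E² + 4 = 4 + E²)
l(-78, 60)/P(14, q(-3)) = (4 + 60²)/(-4 - 30*14 + 14*2) = (4 + 3600)/(-4 - 420 + 28) = 3604/(-396) = 3604*(-1/396) = -901/99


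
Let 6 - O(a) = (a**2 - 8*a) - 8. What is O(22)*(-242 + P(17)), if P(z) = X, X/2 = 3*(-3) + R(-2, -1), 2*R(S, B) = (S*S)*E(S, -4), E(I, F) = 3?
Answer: 72912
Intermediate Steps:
O(a) = 14 - a**2 + 8*a (O(a) = 6 - ((a**2 - 8*a) - 8) = 6 - (-8 + a**2 - 8*a) = 6 + (8 - a**2 + 8*a) = 14 - a**2 + 8*a)
R(S, B) = 3*S**2/2 (R(S, B) = ((S*S)*3)/2 = (S**2*3)/2 = (3*S**2)/2 = 3*S**2/2)
X = -6 (X = 2*(3*(-3) + (3/2)*(-2)**2) = 2*(-9 + (3/2)*4) = 2*(-9 + 6) = 2*(-3) = -6)
P(z) = -6
O(22)*(-242 + P(17)) = (14 - 1*22**2 + 8*22)*(-242 - 6) = (14 - 1*484 + 176)*(-248) = (14 - 484 + 176)*(-248) = -294*(-248) = 72912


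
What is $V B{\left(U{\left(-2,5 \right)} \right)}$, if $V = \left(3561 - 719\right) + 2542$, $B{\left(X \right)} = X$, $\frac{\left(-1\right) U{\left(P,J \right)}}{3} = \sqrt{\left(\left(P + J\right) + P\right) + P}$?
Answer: $- 16152 i \approx - 16152.0 i$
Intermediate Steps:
$U{\left(P,J \right)} = - 3 \sqrt{J + 3 P}$ ($U{\left(P,J \right)} = - 3 \sqrt{\left(\left(P + J\right) + P\right) + P} = - 3 \sqrt{\left(\left(J + P\right) + P\right) + P} = - 3 \sqrt{\left(J + 2 P\right) + P} = - 3 \sqrt{J + 3 P}$)
$V = 5384$ ($V = 2842 + 2542 = 5384$)
$V B{\left(U{\left(-2,5 \right)} \right)} = 5384 \left(- 3 \sqrt{5 + 3 \left(-2\right)}\right) = 5384 \left(- 3 \sqrt{5 - 6}\right) = 5384 \left(- 3 \sqrt{-1}\right) = 5384 \left(- 3 i\right) = - 16152 i$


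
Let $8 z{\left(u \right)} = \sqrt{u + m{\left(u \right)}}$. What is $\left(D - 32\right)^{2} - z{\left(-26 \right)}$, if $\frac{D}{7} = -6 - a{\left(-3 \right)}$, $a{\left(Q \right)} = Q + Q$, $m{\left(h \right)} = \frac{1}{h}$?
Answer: $1024 - \frac{i \sqrt{17602}}{208} \approx 1024.0 - 0.63785 i$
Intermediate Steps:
$a{\left(Q \right)} = 2 Q$
$z{\left(u \right)} = \frac{\sqrt{u + \frac{1}{u}}}{8}$
$D = 0$ ($D = 7 \left(-6 - 2 \left(-3\right)\right) = 7 \left(-6 - -6\right) = 7 \left(-6 + 6\right) = 7 \cdot 0 = 0$)
$\left(D - 32\right)^{2} - z{\left(-26 \right)} = \left(0 - 32\right)^{2} - \frac{\sqrt{-26 + \frac{1}{-26}}}{8} = \left(-32\right)^{2} - \frac{\sqrt{-26 - \frac{1}{26}}}{8} = 1024 - \frac{\sqrt{- \frac{677}{26}}}{8} = 1024 - \frac{\frac{1}{26} i \sqrt{17602}}{8} = 1024 - \frac{i \sqrt{17602}}{208}$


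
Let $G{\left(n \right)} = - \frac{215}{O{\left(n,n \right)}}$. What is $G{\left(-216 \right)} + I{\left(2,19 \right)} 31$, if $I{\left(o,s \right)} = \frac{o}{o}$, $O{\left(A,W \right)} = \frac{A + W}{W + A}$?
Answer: $-184$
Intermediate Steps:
$O{\left(A,W \right)} = 1$ ($O{\left(A,W \right)} = \frac{A + W}{A + W} = 1$)
$I{\left(o,s \right)} = 1$
$G{\left(n \right)} = -215$ ($G{\left(n \right)} = - \frac{215}{1} = \left(-215\right) 1 = -215$)
$G{\left(-216 \right)} + I{\left(2,19 \right)} 31 = -215 + 1 \cdot 31 = -215 + 31 = -184$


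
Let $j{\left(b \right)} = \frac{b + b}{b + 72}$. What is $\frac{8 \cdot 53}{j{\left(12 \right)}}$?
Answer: $1484$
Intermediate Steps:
$j{\left(b \right)} = \frac{2 b}{72 + b}$
$\frac{8 \cdot 53}{j{\left(12 \right)}} = \frac{8 \cdot 53}{2 \cdot 12 \frac{1}{72 + 12}} = \frac{424}{2 \cdot 12 \cdot \frac{1}{84}} = \frac{424}{\frac{2}{7}} = 424 \cdot \frac{7}{2} = 1484$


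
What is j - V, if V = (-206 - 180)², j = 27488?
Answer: -121508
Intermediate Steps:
V = 148996 (V = (-386)² = 148996)
j - V = 27488 - 1*148996 = 27488 - 148996 = -121508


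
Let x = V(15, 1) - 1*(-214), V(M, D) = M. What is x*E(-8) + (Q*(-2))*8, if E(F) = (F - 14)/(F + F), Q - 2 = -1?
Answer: 2391/8 ≈ 298.88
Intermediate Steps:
Q = 1 (Q = 2 - 1 = 1)
E(F) = (-14 + F)/(2*F) (E(F) = (-14 + F)/((2*F)) = (-14 + F)*(1/(2*F)) = (-14 + F)/(2*F))
x = 229 (x = 15 - 1*(-214) = 15 + 214 = 229)
x*E(-8) + (Q*(-2))*8 = 229*((½)*(-14 - 8)/(-8)) + (1*(-2))*8 = 229*((½)*(-⅛)*(-22)) - 2*8 = 229*(11/8) - 16 = 2519/8 - 16 = 2391/8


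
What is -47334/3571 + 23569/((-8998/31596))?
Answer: -1329850030068/16065929 ≈ -82775.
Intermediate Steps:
-47334/3571 + 23569/((-8998/31596)) = -47334*1/3571 + 23569/((-8998*1/31596)) = -47334/3571 + 23569/(-4499/15798) = -47334/3571 + 23569*(-15798/4499) = -47334/3571 - 372343062/4499 = -1329850030068/16065929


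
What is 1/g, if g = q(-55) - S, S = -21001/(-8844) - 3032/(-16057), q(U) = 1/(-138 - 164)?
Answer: -21443224308/55039241869 ≈ -0.38960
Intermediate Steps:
q(U) = -1/302 (q(U) = 1/(-302) = -1/302)
S = 364028065/142008108 (S = -21001*(-1/8844) - 3032*(-1/16057) = 21001/8844 + 3032/16057 = 364028065/142008108 ≈ 2.5634)
g = -55039241869/21443224308 (g = -1/302 - 1*364028065/142008108 = -1/302 - 364028065/142008108 = -55039241869/21443224308 ≈ -2.5667)
1/g = 1/(-55039241869/21443224308) = -21443224308/55039241869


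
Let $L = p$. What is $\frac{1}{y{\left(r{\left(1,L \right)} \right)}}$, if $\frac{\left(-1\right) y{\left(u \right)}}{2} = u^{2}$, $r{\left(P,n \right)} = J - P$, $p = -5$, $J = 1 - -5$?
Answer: $- \frac{1}{50} \approx -0.02$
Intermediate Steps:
$J = 6$ ($J = 1 + 5 = 6$)
$L = -5$
$r{\left(P,n \right)} = 6 - P$
$y{\left(u \right)} = - 2 u^{2}$
$\frac{1}{y{\left(r{\left(1,L \right)} \right)}} = \frac{1}{\left(-2\right) \left(6 - 1\right)^{2}} = \frac{1}{\left(-2\right) 5^{2}} = \frac{1}{\left(-2\right) 25} = \frac{1}{-50} = - \frac{1}{50}$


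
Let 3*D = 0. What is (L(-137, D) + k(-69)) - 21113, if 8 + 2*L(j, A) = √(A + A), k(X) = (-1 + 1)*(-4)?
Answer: -21117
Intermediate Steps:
k(X) = 0 (k(X) = 0*(-4) = 0)
D = 0 (D = (⅓)*0 = 0)
L(j, A) = -4 + √2*√A/2 (L(j, A) = -4 + √(A + A)/2 = -4 + √(2*A)/2 = -4 + (√2*√A)/2 = -4 + √2*√A/2)
(L(-137, D) + k(-69)) - 21113 = ((-4 + √2*√0/2) + 0) - 21113 = ((-4 + (½)*√2*0) + 0) - 21113 = ((-4 + 0) + 0) - 21113 = (-4 + 0) - 21113 = -4 - 21113 = -21117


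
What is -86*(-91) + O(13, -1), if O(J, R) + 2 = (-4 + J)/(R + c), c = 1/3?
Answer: 15621/2 ≈ 7810.5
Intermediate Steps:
c = ⅓ ≈ 0.33333
O(J, R) = -2 + (-4 + J)/(⅓ + R) (O(J, R) = -2 + (-4 + J)/(R + ⅓) = -2 + (-4 + J)/(⅓ + R))
-86*(-91) + O(13, -1) = -86*(-91) + (-14 - 6*(-1) + 3*13)/(1 + 3*(-1)) = 7826 + (-14 + 6 + 39)/(1 - 3) = 7826 + 31/(-2) = 7826 - ½*31 = 7826 - 31/2 = 15621/2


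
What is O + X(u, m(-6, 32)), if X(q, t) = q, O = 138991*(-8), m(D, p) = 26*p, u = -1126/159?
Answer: -176797678/159 ≈ -1.1119e+6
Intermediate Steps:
u = -1126/159 (u = -1126*1/159 = -1126/159 ≈ -7.0818)
O = -1111928
O + X(u, m(-6, 32)) = -1111928 - 1126/159 = -176797678/159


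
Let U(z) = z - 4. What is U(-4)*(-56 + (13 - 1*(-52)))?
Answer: -72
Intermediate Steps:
U(z) = -4 + z
U(-4)*(-56 + (13 - 1*(-52))) = (-4 - 4)*(-56 + (13 - 1*(-52))) = -8*(-56 + (13 + 52)) = -8*(-56 + 65) = -8*9 = -72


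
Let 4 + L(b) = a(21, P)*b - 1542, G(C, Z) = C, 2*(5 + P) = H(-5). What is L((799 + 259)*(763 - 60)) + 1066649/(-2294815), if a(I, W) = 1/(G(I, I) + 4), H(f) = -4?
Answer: 323620493167/11474075 ≈ 28205.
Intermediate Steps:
P = -7 (P = -5 + (½)*(-4) = -5 - 2 = -7)
a(I, W) = 1/(4 + I) (a(I, W) = 1/(I + 4) = 1/(4 + I))
L(b) = -1546 + b/25 (L(b) = -4 + (b/(4 + 21) - 1542) = -4 + (b/25 - 1542) = -4 + (-1542 + b/25) = -1546 + b/25)
L((799 + 259)*(763 - 60)) + 1066649/(-2294815) = (-1546 + ((799 + 259)*(763 - 60))/25) + 1066649/(-2294815) = (-1546 + (1058*703)/25) + 1066649*(-1/2294815) = (-1546 + (1/25)*743774) - 1066649/2294815 = (-1546 + 743774/25) - 1066649/2294815 = 705124/25 - 1066649/2294815 = 323620493167/11474075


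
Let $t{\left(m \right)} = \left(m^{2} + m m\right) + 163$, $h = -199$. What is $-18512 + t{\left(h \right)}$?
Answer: $60853$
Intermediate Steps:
$t{\left(m \right)} = 163 + 2 m^{2}$ ($t{\left(m \right)} = \left(m^{2} + m^{2}\right) + 163 = 2 m^{2} + 163 = 163 + 2 m^{2}$)
$-18512 + t{\left(h \right)} = -18512 + \left(163 + 2 \left(-199\right)^{2}\right) = -18512 + \left(163 + 2 \cdot 39601\right) = -18512 + \left(163 + 79202\right) = -18512 + 79365 = 60853$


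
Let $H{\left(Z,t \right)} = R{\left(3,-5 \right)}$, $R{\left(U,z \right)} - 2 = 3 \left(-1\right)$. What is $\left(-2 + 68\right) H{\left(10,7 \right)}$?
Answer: $-66$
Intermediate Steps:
$R{\left(U,z \right)} = -1$ ($R{\left(U,z \right)} = 2 + 3 \left(-1\right) = 2 - 3 = -1$)
$H{\left(Z,t \right)} = -1$
$\left(-2 + 68\right) H{\left(10,7 \right)} = \left(-2 + 68\right) \left(-1\right) = 66 \left(-1\right) = -66$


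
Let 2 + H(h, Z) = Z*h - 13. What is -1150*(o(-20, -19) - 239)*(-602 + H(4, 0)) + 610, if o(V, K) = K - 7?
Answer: -188030140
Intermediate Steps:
o(V, K) = -7 + K
H(h, Z) = -15 + Z*h (H(h, Z) = -2 + (Z*h - 13) = -2 + (-13 + Z*h) = -15 + Z*h)
-1150*(o(-20, -19) - 239)*(-602 + H(4, 0)) + 610 = -1150*((-7 - 19) - 239)*(-602 + (-15 + 0*4)) + 610 = -1150*(-26 - 239)*(-602 + (-15 + 0)) + 610 = -(-304750)*(-602 - 15) + 610 = -(-304750)*(-617) + 610 = -1150*163505 + 610 = -188030750 + 610 = -188030140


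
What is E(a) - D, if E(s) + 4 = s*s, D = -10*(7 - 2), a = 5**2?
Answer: 671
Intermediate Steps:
a = 25
D = -50 (D = -10*5 = -50)
E(s) = -4 + s**2 (E(s) = -4 + s*s = -4 + s**2)
E(a) - D = (-4 + 25**2) - 1*(-50) = (-4 + 625) + 50 = 621 + 50 = 671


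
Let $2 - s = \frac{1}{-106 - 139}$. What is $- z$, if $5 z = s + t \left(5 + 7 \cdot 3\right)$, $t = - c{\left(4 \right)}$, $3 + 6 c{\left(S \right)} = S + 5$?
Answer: $\frac{5879}{1225} \approx 4.7992$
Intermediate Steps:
$c{\left(S \right)} = \frac{1}{3} + \frac{S}{6}$ ($c{\left(S \right)} = - \frac{1}{2} + \frac{S + 5}{6} = - \frac{1}{2} + \frac{5 + S}{6} = - \frac{1}{2} + \left(\frac{5}{6} + \frac{S}{6}\right) = \frac{1}{3} + \frac{S}{6}$)
$s = \frac{491}{245}$ ($s = 2 - \frac{1}{-106 - 139} = 2 - \frac{1}{-245} = 2 - - \frac{1}{245} = 2 + \frac{1}{245} = \frac{491}{245} \approx 2.0041$)
$t = -1$ ($t = - (\frac{1}{3} + \frac{1}{6} \cdot 4) = - (\frac{1}{3} + \frac{2}{3}) = \left(-1\right) 1 = -1$)
$z = - \frac{5879}{1225}$ ($z = \frac{\frac{491}{245} - \left(5 + 7 \cdot 3\right)}{5} = \frac{\frac{491}{245} - \left(5 + 21\right)}{5} = \frac{\frac{491}{245} - 26}{5} = \frac{1}{5} \left(- \frac{5879}{245}\right) = - \frac{5879}{1225} \approx -4.7992$)
$- z = \left(-1\right) \left(- \frac{5879}{1225}\right) = \frac{5879}{1225}$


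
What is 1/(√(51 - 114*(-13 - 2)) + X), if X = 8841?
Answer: 2947/26053840 - √1761/78161520 ≈ 0.00011258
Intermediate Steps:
1/(√(51 - 114*(-13 - 2)) + X) = 1/(√(51 - 114*(-13 - 2)) + 8841) = 1/(√(51 - 114*(-15)) + 8841) = 1/(√(51 + 1710) + 8841) = 1/(√1761 + 8841) = 1/(8841 + √1761)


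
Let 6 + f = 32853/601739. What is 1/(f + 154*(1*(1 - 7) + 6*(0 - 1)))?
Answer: -601739/1115591253 ≈ -0.00053939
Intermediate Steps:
f = -3577581/601739 (f = -6 + 32853/601739 = -3577581/601739 ≈ -5.9454)
1/(f + 154*(1*(1 - 7) + 6*(0 - 1))) = 1/(-3577581/601739 + 154*(1*(1 - 7) + 6*(0 - 1))) = 1/(-3577581/601739 + 154*(1*(-6) + 6*(-1))) = 1/(-3577581/601739 + 154*(-6 - 6)) = 1/(-3577581/601739 + 154*(-12)) = 1/(-3577581/601739 - 1848) = 1/(-1115591253/601739) = -601739/1115591253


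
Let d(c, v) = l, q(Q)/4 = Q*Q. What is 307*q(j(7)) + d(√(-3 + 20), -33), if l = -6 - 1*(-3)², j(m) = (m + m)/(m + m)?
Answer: 1213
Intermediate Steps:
j(m) = 1 (j(m) = (2*m)/((2*m)) = (2*m)*(1/(2*m)) = 1)
q(Q) = 4*Q² (q(Q) = 4*(Q*Q) = 4*Q²)
l = -15 (l = -6 - 1*9 = -6 - 9 = -15)
d(c, v) = -15
307*q(j(7)) + d(√(-3 + 20), -33) = 307*(4*1²) - 15 = 307*(4*1) - 15 = 307*4 - 15 = 1228 - 15 = 1213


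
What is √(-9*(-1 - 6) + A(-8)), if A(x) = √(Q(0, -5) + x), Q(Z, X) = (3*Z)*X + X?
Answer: √(63 + I*√13) ≈ 7.9405 + 0.22704*I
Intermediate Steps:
Q(Z, X) = X + 3*X*Z (Q(Z, X) = 3*X*Z + X = X + 3*X*Z)
A(x) = √(-5 + x) (A(x) = √(-5*(1 + 3*0) + x) = √(-5*(1 + 0) + x) = √(-5*1 + x) = √(-5 + x))
√(-9*(-1 - 6) + A(-8)) = √(-9*(-1 - 6) + √(-5 - 8)) = √(-9*(-7) + √(-13)) = √(63 + I*√13)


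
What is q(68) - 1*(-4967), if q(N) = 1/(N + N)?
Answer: 675513/136 ≈ 4967.0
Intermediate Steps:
q(N) = 1/(2*N)
q(68) - 1*(-4967) = (1/2)/68 - 1*(-4967) = (1/2)*(1/68) + 4967 = 1/136 + 4967 = 675513/136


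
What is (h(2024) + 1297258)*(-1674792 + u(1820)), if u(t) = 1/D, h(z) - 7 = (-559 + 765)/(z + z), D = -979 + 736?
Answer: -1068578369093621591/491832 ≈ -2.1726e+12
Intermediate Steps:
D = -243
h(z) = 7 + 103/z (h(z) = 7 + (-559 + 765)/(z + z) = 7 + 206/((2*z)) = 7 + 206*(1/(2*z)) = 7 + 103/z)
u(t) = -1/243 (u(t) = 1/(-243) = -1/243)
(h(2024) + 1297258)*(-1674792 + u(1820)) = ((7 + 103/2024) + 1297258)*(-1674792 - 1/243) = ((7 + 103*(1/2024)) + 1297258)*(-406974457/243) = ((7 + 103/2024) + 1297258)*(-406974457/243) = (14271/2024 + 1297258)*(-406974457/243) = (2625664463/2024)*(-406974457/243) = -1068578369093621591/491832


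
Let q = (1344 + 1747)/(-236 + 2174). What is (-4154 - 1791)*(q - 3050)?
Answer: 35121924505/1938 ≈ 1.8123e+7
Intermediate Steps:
q = 3091/1938 ≈ 1.5949
(-4154 - 1791)*(q - 3050) = (-4154 - 1791)*(3091/1938 - 3050) = -5945*(-5907809/1938) = 35121924505/1938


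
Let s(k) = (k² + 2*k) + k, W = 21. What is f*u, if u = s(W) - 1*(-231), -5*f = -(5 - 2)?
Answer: 441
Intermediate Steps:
s(k) = k² + 3*k
f = ⅗ (f = -(-1)*(5 - 2)/5 = -(-1)*3/5 = -⅕*(-3) = ⅗ ≈ 0.60000)
u = 735 (u = 21*(3 + 21) - 1*(-231) = 21*24 + 231 = 504 + 231 = 735)
f*u = (⅗)*735 = 441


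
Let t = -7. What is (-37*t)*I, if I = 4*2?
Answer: 2072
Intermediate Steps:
I = 8
(-37*t)*I = -37*(-7)*8 = 259*8 = 2072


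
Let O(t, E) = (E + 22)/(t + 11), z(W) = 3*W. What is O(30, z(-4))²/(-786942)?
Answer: -50/661424751 ≈ -7.5594e-8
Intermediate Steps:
O(t, E) = (22 + E)/(11 + t)
O(30, z(-4))²/(-786942) = ((22 + 3*(-4))/(11 + 30))²/(-786942) = ((22 - 12)/41)²*(-1/786942) = ((1/41)*10)²*(-1/786942) = (10/41)²*(-1/786942) = (100/1681)*(-1/786942) = -50/661424751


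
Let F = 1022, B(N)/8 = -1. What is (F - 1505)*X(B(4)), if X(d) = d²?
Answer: -30912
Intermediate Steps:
B(N) = -8 (B(N) = 8*(-1) = -8)
(F - 1505)*X(B(4)) = (1022 - 1505)*(-8)² = -483*64 = -30912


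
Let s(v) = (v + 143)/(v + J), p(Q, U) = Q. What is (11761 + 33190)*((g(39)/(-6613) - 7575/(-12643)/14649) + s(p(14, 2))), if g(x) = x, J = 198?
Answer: 2858421285399151287/86550831764164 ≈ 33026.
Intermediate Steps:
s(v) = (143 + v)/(198 + v) (s(v) = (v + 143)/(v + 198) = (143 + v)/(198 + v))
(11761 + 33190)*((g(39)/(-6613) - 7575/(-12643)/14649) + s(p(14, 2))) = (11761 + 33190)*((39/(-6613) - 7575/(-12643)/14649) + (143 + 14)/(198 + 14)) = 44951*((39*(-1/6613) - 7575*(-1/12643)*(1/14649)) + 157/212) = 44951*((-39/6613 + (7575/12643)*(1/14649)) + (1/212)*157) = 44951*((-39/6613 + 2525/61735769) + 157/212) = 44951*(-2390997166/408258640397 + 157/212) = 44951*(63589715143137/86550831764164) = 2858421285399151287/86550831764164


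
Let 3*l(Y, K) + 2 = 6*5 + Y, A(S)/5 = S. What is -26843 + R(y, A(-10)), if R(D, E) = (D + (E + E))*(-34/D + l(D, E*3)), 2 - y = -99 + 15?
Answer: -1176887/43 ≈ -27369.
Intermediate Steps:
A(S) = 5*S
l(Y, K) = 28/3 + Y/3 (l(Y, K) = -⅔ + (6*5 + Y)/3 = -⅔ + (30 + Y)/3 = -⅔ + (10 + Y/3) = 28/3 + Y/3)
y = 86 (y = 2 - (-99 + 15) = 2 - 1*(-84) = 2 + 84 = 86)
R(D, E) = (D + 2*E)*(28/3 - 34/D + D/3) (R(D, E) = (D + (E + E))*(-34/D + (28/3 + D/3)) = (D + 2*E)*(28/3 - 34/D + D/3))
-26843 + R(y, A(-10)) = -26843 + (⅓)*(-1020*(-10) + 86*(-102 + 86*(28 + 86) + 2*(5*(-10))*(28 + 86)))/86 = -26843 + (⅓)*(1/86)*(-204*(-50) + 86*(-102 + 86*114 + 2*(-50)*114)) = -26843 + (⅓)*(1/86)*(10200 + 86*(-102 + 9804 - 11400)) = -26843 + (⅓)*(1/86)*(10200 + 86*(-1698)) = -26843 + (⅓)*(1/86)*(10200 - 146028) = -26843 + (⅓)*(1/86)*(-135828) = -26843 - 22638/43 = -1176887/43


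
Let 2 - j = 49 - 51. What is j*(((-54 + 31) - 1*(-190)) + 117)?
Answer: 1136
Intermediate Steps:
j = 4 (j = 2 - (49 - 51) = 2 - 1*(-2) = 2 + 2 = 4)
j*(((-54 + 31) - 1*(-190)) + 117) = 4*(((-54 + 31) - 1*(-190)) + 117) = 4*((-23 + 190) + 117) = 4*(167 + 117) = 4*284 = 1136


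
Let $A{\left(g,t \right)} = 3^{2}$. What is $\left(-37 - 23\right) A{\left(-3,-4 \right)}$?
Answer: $-540$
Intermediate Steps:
$A{\left(g,t \right)} = 9$
$\left(-37 - 23\right) A{\left(-3,-4 \right)} = \left(-37 - 23\right) 9 = \left(-60\right) 9 = -540$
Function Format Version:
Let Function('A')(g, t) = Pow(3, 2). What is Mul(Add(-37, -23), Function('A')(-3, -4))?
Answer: -540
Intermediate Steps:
Function('A')(g, t) = 9
Mul(Add(-37, -23), Function('A')(-3, -4)) = Mul(Add(-37, -23), 9) = Mul(-60, 9) = -540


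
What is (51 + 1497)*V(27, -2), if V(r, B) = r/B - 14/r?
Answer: -65102/3 ≈ -21701.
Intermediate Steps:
V(r, B) = -14/r + r/B
(51 + 1497)*V(27, -2) = (51 + 1497)*(-14/27 + 27/(-2)) = 1548*(-14*1/27 + 27*(-½)) = 1548*(-14/27 - 27/2) = 1548*(-757/54) = -65102/3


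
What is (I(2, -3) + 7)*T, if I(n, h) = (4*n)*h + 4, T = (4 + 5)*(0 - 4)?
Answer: 468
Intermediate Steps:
T = -36 (T = 9*(-4) = -36)
I(n, h) = 4 + 4*h*n (I(n, h) = 4*h*n + 4 = 4 + 4*h*n)
(I(2, -3) + 7)*T = ((4 + 4*(-3)*2) + 7)*(-36) = ((4 - 24) + 7)*(-36) = (-20 + 7)*(-36) = -13*(-36) = 468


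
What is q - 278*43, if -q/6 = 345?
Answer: -14024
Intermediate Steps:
q = -2070 (q = -6*345 = -2070)
q - 278*43 = -2070 - 278*43 = -2070 - 11954 = -14024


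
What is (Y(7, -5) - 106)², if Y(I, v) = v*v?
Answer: 6561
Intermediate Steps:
Y(I, v) = v²
(Y(7, -5) - 106)² = ((-5)² - 106)² = (25 - 106)² = (-81)² = 6561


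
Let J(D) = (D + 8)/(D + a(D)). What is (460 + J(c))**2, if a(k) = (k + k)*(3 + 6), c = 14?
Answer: 3744338481/17689 ≈ 2.1168e+5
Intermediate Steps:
a(k) = 18*k (a(k) = (2*k)*9 = 18*k)
J(D) = (8 + D)/(19*D) (J(D) = (D + 8)/(D + 18*D) = (8 + D)/((19*D)) = (8 + D)*(1/(19*D)) = (8 + D)/(19*D))
(460 + J(c))**2 = (460 + (1/19)*(8 + 14)/14)**2 = (460 + (1/19)*(1/14)*22)**2 = (460 + 11/133)**2 = (61191/133)**2 = 3744338481/17689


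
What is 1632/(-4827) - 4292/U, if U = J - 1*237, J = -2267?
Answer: 1385913/1007234 ≈ 1.3760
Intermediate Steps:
U = -2504 (U = -2267 - 1*237 = -2267 - 237 = -2504)
1632/(-4827) - 4292/U = 1632/(-4827) - 4292/(-2504) = 1632*(-1/4827) - 4292*(-1/2504) = -544/1609 + 1073/626 = 1385913/1007234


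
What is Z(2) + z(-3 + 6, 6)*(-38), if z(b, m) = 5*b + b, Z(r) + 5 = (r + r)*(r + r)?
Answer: -673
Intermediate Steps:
Z(r) = -5 + 4*r² (Z(r) = -5 + (r + r)*(r + r) = -5 + (2*r)*(2*r) = -5 + 4*r²)
z(b, m) = 6*b
Z(2) + z(-3 + 6, 6)*(-38) = (-5 + 4*2²) + (6*(-3 + 6))*(-38) = (-5 + 4*4) + (6*3)*(-38) = (-5 + 16) + 18*(-38) = 11 - 684 = -673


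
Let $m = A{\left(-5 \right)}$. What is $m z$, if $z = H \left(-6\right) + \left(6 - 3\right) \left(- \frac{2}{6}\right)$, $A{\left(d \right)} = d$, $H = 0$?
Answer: $5$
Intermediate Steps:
$m = -5$
$z = -1$ ($z = 0 \left(-6\right) + \left(6 - 3\right) \left(- \frac{2}{6}\right) = 0 + 3 \left(\left(-2\right) \frac{1}{6}\right) = 0 + 3 \left(- \frac{1}{3}\right) = 0 - 1 = -1$)
$m z = \left(-5\right) \left(-1\right) = 5$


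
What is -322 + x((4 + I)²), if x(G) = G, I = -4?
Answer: -322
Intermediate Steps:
-322 + x((4 + I)²) = -322 + (4 - 4)² = -322 + 0² = -322 + 0 = -322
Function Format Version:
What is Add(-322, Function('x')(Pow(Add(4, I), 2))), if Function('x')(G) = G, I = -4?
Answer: -322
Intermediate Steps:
Add(-322, Function('x')(Pow(Add(4, I), 2))) = Add(-322, Pow(Add(4, -4), 2)) = Add(-322, Pow(0, 2)) = Add(-322, 0) = -322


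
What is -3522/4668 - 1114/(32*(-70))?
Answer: -112047/435680 ≈ -0.25718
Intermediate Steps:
-3522/4668 - 1114/(32*(-70)) = -3522*1/4668 - 1114/(-2240) = -587/778 - 1114*(-1/2240) = -587/778 + 557/1120 = -112047/435680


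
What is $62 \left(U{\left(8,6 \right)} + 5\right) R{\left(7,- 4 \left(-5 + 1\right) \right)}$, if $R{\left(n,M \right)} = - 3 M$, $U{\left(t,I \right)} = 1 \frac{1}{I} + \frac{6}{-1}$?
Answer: $2480$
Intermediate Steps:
$U{\left(t,I \right)} = -6 + \frac{1}{I}$ ($U{\left(t,I \right)} = \frac{1}{I} + 6 \left(-1\right) = \frac{1}{I} - 6 = -6 + \frac{1}{I}$)
$62 \left(U{\left(8,6 \right)} + 5\right) R{\left(7,- 4 \left(-5 + 1\right) \right)} = 62 \left(\left(-6 + \frac{1}{6}\right) + 5\right) \left(- 3 \left(- 4 \left(-5 + 1\right)\right)\right) = 62 \left(\left(-6 + \frac{1}{6}\right) + 5\right) \left(- 3 \left(\left(-4\right) \left(-4\right)\right)\right) = 62 \left(- \frac{35}{6} + 5\right) \left(\left(-3\right) 16\right) = 62 \left(- \frac{5}{6}\right) \left(-48\right) = \left(- \frac{155}{3}\right) \left(-48\right) = 2480$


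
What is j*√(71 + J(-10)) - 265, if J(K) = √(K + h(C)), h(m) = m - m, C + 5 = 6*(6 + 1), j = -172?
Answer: -265 - 172*√(71 + I*√10) ≈ -1714.7 - 32.267*I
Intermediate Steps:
C = 37 (C = -5 + 6*(6 + 1) = -5 + 6*7 = -5 + 42 = 37)
h(m) = 0
J(K) = √K (J(K) = √(K + 0) = √K)
j*√(71 + J(-10)) - 265 = -172*√(71 + √(-10)) - 265 = -172*√(71 + I*√10) - 265 = -265 - 172*√(71 + I*√10)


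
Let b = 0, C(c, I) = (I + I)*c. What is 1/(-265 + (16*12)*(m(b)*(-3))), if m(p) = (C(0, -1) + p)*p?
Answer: -1/265 ≈ -0.0037736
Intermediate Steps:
C(c, I) = 2*I*c (C(c, I) = (2*I)*c = 2*I*c)
m(p) = p**2 (m(p) = (2*(-1)*0 + p)*p = (0 + p)*p = p*p = p**2)
1/(-265 + (16*12)*(m(b)*(-3))) = 1/(-265 + (16*12)*(0**2*(-3))) = 1/(-265 + 192*(0*(-3))) = 1/(-265 + 192*0) = 1/(-265 + 0) = 1/(-265) = -1/265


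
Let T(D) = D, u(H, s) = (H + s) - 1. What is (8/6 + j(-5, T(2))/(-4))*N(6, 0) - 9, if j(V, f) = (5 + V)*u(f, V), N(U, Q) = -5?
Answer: -47/3 ≈ -15.667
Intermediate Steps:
u(H, s) = -1 + H + s
j(V, f) = (5 + V)*(-1 + V + f) (j(V, f) = (5 + V)*(-1 + f + V) = (5 + V)*(-1 + V + f))
(8/6 + j(-5, T(2))/(-4))*N(6, 0) - 9 = (8/6 + ((5 - 5)*(-1 - 5 + 2))/(-4))*(-5) - 9 = (8*(⅙) + (0*(-4))*(-¼))*(-5) - 9 = (4/3 + 0*(-¼))*(-5) - 9 = (4/3 + 0)*(-5) - 9 = (4/3)*(-5) - 9 = -20/3 - 9 = -47/3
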